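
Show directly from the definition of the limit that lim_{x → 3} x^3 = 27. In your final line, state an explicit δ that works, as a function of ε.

Let ε > 0. We seek δ > 0 with 0 < |x − 3| < δ ⇒ |x^3 − 27| < ε.
Factor: x^3 − 27 = (x − 3)(x^2 + 3x + 9), so |x^3 − 27| = |x − 3|·|x^2 + 3x + 9|.
Impose δ ≤ 1 so that |x| < 4; then |x^2 + 3x + 9| ≤ 37.
Hence |x^3 − 27| ≤ 37|x − 3|, which is < ε once |x − 3| < ε/37.
Take δ = min(1, ε/37). If 0 < |x − 3| < δ then both bounds hold and |x^3 − 27| ≤ 37|x − 3| < 37·(ε/37) = ε.

δ = min(1, ε/37)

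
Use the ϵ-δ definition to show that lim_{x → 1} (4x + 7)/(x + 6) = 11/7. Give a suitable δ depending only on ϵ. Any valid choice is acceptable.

δ = min(7/2, (49/34)ϵ)

Let ϵ > 0 be given. We want δ > 0 with 0 < |x − 1| < δ ⇒ |(4x + 7)/(x + 6) − (11/7)| < ϵ.
Combining over a common denominator, (4x + 7)/(x + 6) − (11/7) = [(4x + 7)·7 − 11·(x + 6)] / [7·(x + 6)] = 17(x − 1) / (7(x + 6)).
So |(4x + 7)/(x + 6) − (11/7)| = 17|x − 1| / (7·|x + 6|).
Restrict δ ≤ 7/2. Then |x − 1| < 7/2 gives |x + 6| = |(x − 1) + 7| ≥ 7 − 7/2 = 7/2.
Hence |(4x + 7)/(x + 6) − (11/7)| < 17|x − 1|/(7·(7/2)) = (34/49)|x − 1|, which is < ϵ once |x − 1| < (49/34)ϵ.
Take δ = min(7/2, (49/34)ϵ). Then 0 < |x − 1| < δ forces both bounds, so |(4x + 7)/(x + 6) − (11/7)| < ϵ.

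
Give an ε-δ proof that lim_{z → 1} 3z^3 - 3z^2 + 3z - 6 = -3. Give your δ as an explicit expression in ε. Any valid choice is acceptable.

δ = min(1, ε/15)

Let ε > 0 be given. We want δ > 0 such that 0 < |z − 1| < δ implies |(3z^3 - 3z^2 + 3z - 6) + 3| < ε.
(3z^3 - 3z^2 + 3z - 6) + 3 = 3z^3 - 3z^2 + 3z - 3 = (z − 1)(3z^2 + 3).
So |(3z^3 - 3z^2 + 3z - 6) + 3| = |z − 1|·|3z^2 + 3|.
Require δ ≤ 1. Then |z − 1| < 1 gives |z| < 2, and by the triangle inequality |3z^2 + 3| ≤ 3·2^2 + 3 = 15.
Hence |(3z^3 - 3z^2 + 3z - 6) + 3| ≤ 15|z − 1| < ε provided |z − 1| < ε/15.
Choosing δ = min(1, ε/15) ensures both conditions, hence |(3z^3 - 3z^2 + 3z - 6) + 3| < ε.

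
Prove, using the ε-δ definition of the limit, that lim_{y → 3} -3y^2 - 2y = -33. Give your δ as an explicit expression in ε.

δ = min(1, ε/23)

Suppose ε > 0. We want δ > 0 such that 0 < |y − 3| < δ implies |(-3y^2 - 2y) + 33| < ε.
(-3y^2 - 2y) + 33 = -3y^2 - 2y + 33 = (y − 3)(-3y - 11).
So |(-3y^2 - 2y) + 33| = |y − 3|·|-3y - 11|.
Require δ ≤ 1. Then |y − 3| < 1 gives |y| < 4, and by the triangle inequality |-3y - 11| ≤ 3·4 + 11 = 23.
Hence |(-3y^2 - 2y) + 33| ≤ 23|y − 3| < ε provided |y − 3| < ε/23.
Take δ = min(1, ε/23). Then 0 < |y − 3| < δ gives both |y − 3| < 1 and |y − 3| < ε/23, so |(-3y^2 - 2y) + 33| < ε.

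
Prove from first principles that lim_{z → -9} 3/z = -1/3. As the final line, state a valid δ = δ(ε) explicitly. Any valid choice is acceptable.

Let ε > 0 be given. We seek δ > 0 such that 0 < |z + 9| < δ implies |3/z + 1/3| < ε.
|3/z + 1/3| = 3·|-9 − z|/(9·|z|) = 3|z + 9|/(9|z|).
Restrict δ ≤ 9/2. Then |z + 9| < 9/2 gives |z| > 9/2, so 9|z| > 81/2.
Then |3/z + 1/3| < 3|z + 9|/(81/2), which is < ε when |z + 9| < (27/2)ε.
Take δ = min(9/2, (27/2)ε). Then 0 < |z + 9| < δ gives both |z + 9| < 9/2 and |z + 9| < (27/2)ε, so |3/z + 1/3| < ε.

δ = min(9/2, (27/2)ε)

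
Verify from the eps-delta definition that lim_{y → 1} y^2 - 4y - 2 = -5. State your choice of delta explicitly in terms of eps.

Let eps > 0 be given. We want delta > 0 such that 0 < |y − 1| < delta implies |(y^2 - 4y - 2) + 5| < eps.
(y^2 - 4y - 2) + 5 = y^2 - 4y + 3 = (y − 1)(y - 3).
So |(y^2 - 4y - 2) + 5| = |y − 1|·|y - 3|.
Assume first that |y − 1| < 2, so |y| < 3. Then |y - 3| ≤ 3 + 3 = 6.
Hence |(y^2 - 4y - 2) + 5| ≤ 6|y − 1| < eps provided |y − 1| < eps/6.
Take delta = min(2, eps/6). Then 0 < |y − 1| < delta gives both |y − 1| < 2 and |y − 1| < eps/6, so |(y^2 - 4y - 2) + 5| < eps.

delta = min(2, eps/6)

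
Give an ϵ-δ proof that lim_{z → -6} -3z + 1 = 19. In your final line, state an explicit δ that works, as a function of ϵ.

Fix ϵ > 0. We need δ > 0 so that 0 < |z + 6| < δ implies |(-3z + 1) − 19| < ϵ.
|(-3z + 1) − 19| = |-3z - 18| = 3|z + 6|.
So 3|z + 6| < ϵ exactly when |z + 6| < ϵ/3.
Choosing δ = ϵ/3 gives |(-3z + 1) − 19| = 3|z + 6| < ϵ whenever |z + 6| < δ.

δ = ϵ/3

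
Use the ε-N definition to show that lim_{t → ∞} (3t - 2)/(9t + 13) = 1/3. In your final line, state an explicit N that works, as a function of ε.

Let ε > 0. We seek N > 0 such that t > N implies |(3t - 2)/(9t + 13) − (1/3)| < ε.
(3t - 2)/(9t + 13) − (1/3) = (9(3t - 2) − 3(9t + 13)) / (9(9t + 13)) = -57/(9(9t + 13)).
For t > 0 we have 9t + 13 > 9t, so |(3t - 2)/(9t + 13) − (1/3)| = 57/(9(9t + 13)) < 57/(9·9t) = (19/27)/t.
Thus |(3t - 2)/(9t + 13) − (1/3)| < ε whenever t > (19/27)/ε.
Take N = (19/27)/ε. If t > N then |(3t - 2)/(9t + 13) − (1/3)| < (19/27)/t < ε.

N = (19/27)/ε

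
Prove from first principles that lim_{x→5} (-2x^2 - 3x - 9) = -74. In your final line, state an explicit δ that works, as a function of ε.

δ = min(1, ε/25)

Let ε > 0. We want δ > 0 such that 0 < |x − 5| < δ implies |(-2x^2 - 3x - 9) + 74| < ε.
(-2x^2 - 3x - 9) + 74 = -2x^2 - 3x + 65 = (x − 5)(-2x - 13).
So |(-2x^2 - 3x - 9) + 74| = |x − 5|·|-2x - 13|.
Assume first that |x − 5| < 1, so |x| < 6. Then |-2x - 13| ≤ 2·6 + 13 = 25.
Hence |(-2x^2 - 3x - 9) + 74| ≤ 25|x − 5| < ε provided |x − 5| < ε/25.
Choosing δ = min(1, ε/25) ensures both conditions, hence |(-2x^2 - 3x - 9) + 74| < ε.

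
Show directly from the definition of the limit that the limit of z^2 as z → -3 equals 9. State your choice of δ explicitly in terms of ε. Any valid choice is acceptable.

Fix ε > 0. We seek δ > 0 with 0 < |z + 3| < δ ⇒ |z^2 − 9| < ε.
Factor: z^2 − 9 = (z + 3)(z - 3), so |z^2 − 9| = |z + 3|·|z - 3|.
Impose δ ≤ 1 so that |z| < 4; then |z - 3| ≤ 7.
Hence |z^2 − 9| ≤ 7|z + 3|, which is < ε once |z + 3| < ε/7.
Take δ = min(1, ε/7). If 0 < |z + 3| < δ then both bounds hold and |z^2 − 9| ≤ 7|z + 3| < 7·(ε/7) = ε.

δ = min(1, ε/7)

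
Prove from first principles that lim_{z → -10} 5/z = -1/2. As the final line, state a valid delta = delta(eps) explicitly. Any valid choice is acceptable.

delta = min(5, 10eps)

Fix eps > 0. We seek delta > 0 such that 0 < |z + 10| < delta implies |5/z + 1/2| < eps.
|5/z + 1/2| = 5·|-10 − z|/(10·|z|) = 5|z + 10|/(10|z|).
Restrict delta ≤ 5. Then |z + 10| < 5 gives |z| > 5, so 10|z| > 50.
Then |5/z + 1/2| < 5|z + 10|/50, which is < eps when |z + 10| < 10eps.
Take delta = min(5, 10eps). Then 0 < |z + 10| < delta gives both |z + 10| < 5 and |z + 10| < 10eps, so |5/z + 1/2| < eps.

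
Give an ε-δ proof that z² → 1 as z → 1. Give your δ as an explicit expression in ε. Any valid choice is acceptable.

Let ε > 0. We seek δ > 0 with 0 < |z − 1| < δ ⇒ |z² − 1| < ε.
Factor: z² − 1 = (z − 1)(z + 1), so |z² − 1| = |z − 1|·|z + 1|.
Restrict δ ≤ 1. Then |z − 1| < 1 gives |z| < 2, so by the triangle inequality |z + 1| ≤ 2 + 1 = 3.
Hence |z² − 1| ≤ 3|z − 1|, which is < ε once |z − 1| < ε/3.
Take δ = min(1, ε/3). If 0 < |z − 1| < δ then both bounds hold and |z² − 1| ≤ 3|z − 1| < 3·(ε/3) = ε.

δ = min(1, ε/3)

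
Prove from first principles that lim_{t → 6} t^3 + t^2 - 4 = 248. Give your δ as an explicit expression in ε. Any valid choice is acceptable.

δ = min(1, ε/140)

Fix ε > 0. We want δ > 0 such that 0 < |t − 6| < δ implies |(t^3 + t^2 - 4) − 248| < ε.
(t^3 + t^2 - 4) − 248 = t^3 + t^2 - 252 = (t − 6)(t^2 + 7t + 42).
So |(t^3 + t^2 - 4) − 248| = |t − 6|·|t^2 + 7t + 42|.
Assume first that |t − 6| < 1, so |t| < 7. Then |t^2 + 7t + 42| ≤ 7^2 + 7·7 + 42 = 140.
Hence |(t^3 + t^2 - 4) − 248| ≤ 140|t − 6| < ε provided |t − 6| < ε/140.
Take δ = min(1, ε/140). Then 0 < |t − 6| < δ gives both |t − 6| < 1 and |t − 6| < ε/140, so |(t^3 + t^2 - 4) − 248| < ε.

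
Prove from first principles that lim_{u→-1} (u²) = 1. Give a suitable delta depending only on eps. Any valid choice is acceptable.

Let eps > 0 be given. We seek delta > 0 with 0 < |u + 1| < delta ⇒ |u² − 1| < eps.
Factor: u² − 1 = (u + 1)(u - 1), so |u² − 1| = |u + 1|·|u - 1|.
Restrict delta ≤ 2. Then |u + 1| < 2 gives |u| < 3, so by the triangle inequality |u - 1| ≤ 3 + 1 = 4.
Hence |u² − 1| ≤ 4|u + 1|, which is < eps once |u + 1| < eps/4.
Take delta = min(2, eps/4). If 0 < |u + 1| < delta then both bounds hold and |u² − 1| ≤ 4|u + 1| < 4·(eps/4) = eps.

delta = min(2, eps/4)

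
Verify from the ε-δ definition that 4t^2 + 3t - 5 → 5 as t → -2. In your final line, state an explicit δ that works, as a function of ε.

Let ε > 0. We want δ > 0 such that 0 < |t + 2| < δ implies |(4t^2 + 3t - 5) − 5| < ε.
(4t^2 + 3t - 5) − 5 = 4t^2 + 3t - 10 = (t + 2)(4t - 5).
So |(4t^2 + 3t - 5) − 5| = |t + 2|·|4t - 5|.
Assume first that |t + 2| < 2, so |t| < 4. Then |4t - 5| ≤ 4·4 + 5 = 21.
Hence |(4t^2 + 3t - 5) − 5| ≤ 21|t + 2| < ε provided |t + 2| < ε/21.
Take δ = min(2, ε/21). Then 0 < |t + 2| < δ gives both |t + 2| < 2 and |t + 2| < ε/21, so |(4t^2 + 3t - 5) − 5| < ε.

δ = min(2, ε/21)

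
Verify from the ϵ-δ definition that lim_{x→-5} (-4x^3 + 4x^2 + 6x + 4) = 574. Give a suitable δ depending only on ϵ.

δ = min(1, ϵ/402)

Let ϵ > 0 be given. We want δ > 0 such that 0 < |x + 5| < δ implies |(-4x^3 + 4x^2 + 6x + 4) − 574| < ϵ.
(-4x^3 + 4x^2 + 6x + 4) − 574 = -4x^3 + 4x^2 + 6x - 570 = (x + 5)(-4x^2 + 24x - 114).
So |(-4x^3 + 4x^2 + 6x + 4) − 574| = |x + 5|·|-4x^2 + 24x - 114|.
Assume first that |x + 5| < 1, so |x| < 6. Then |-4x^2 + 24x - 114| ≤ 4·6^2 + 24·6 + 114 = 402.
Hence |(-4x^3 + 4x^2 + 6x + 4) − 574| ≤ 402|x + 5| < ϵ provided |x + 5| < ϵ/402.
Choosing δ = min(1, ϵ/402) ensures both conditions, hence |(-4x^3 + 4x^2 + 6x + 4) − 574| < ϵ.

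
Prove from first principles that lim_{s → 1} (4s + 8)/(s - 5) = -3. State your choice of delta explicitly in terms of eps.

Let eps > 0. We want delta > 0 with 0 < |s − 1| < delta ⇒ |(4s + 8)/(s - 5) + 3| < eps.
Combining over a common denominator, (4s + 8)/(s - 5) + 3 = [(4s + 8)·(-4) − 12·(s - 5)] / [(-4)·(s - 5)] = -28(s − 1) / ((-4)(s - 5)).
So |(4s + 8)/(s - 5) + 3| = 28|s − 1| / (4·|s − 5|).
Restrict delta ≤ 2. Then |s − 1| < 2 gives |s − 5| = |(s − 1) + (-4)| ≥ 4 − 2 = 2.
Hence |(4s + 8)/(s - 5) + 3| < 28|s − 1|/(4·2) = (7/2)|s − 1|, which is < eps once |s − 1| < (2/7)eps.
Take delta = min(2, (2/7)eps). Then 0 < |s − 1| < delta forces both bounds, so |(4s + 8)/(s - 5) + 3| < eps.

delta = min(2, (2/7)eps)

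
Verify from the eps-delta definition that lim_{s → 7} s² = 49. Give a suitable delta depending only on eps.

delta = min(2, eps/16)

Let eps > 0 be given. We seek delta > 0 with 0 < |s − 7| < delta ⇒ |s² − 49| < eps.
Factor: s² − 49 = (s − 7)(s + 7), so |s² − 49| = |s − 7|·|s + 7|.
Impose delta ≤ 2 so that |s| < 9; then |s + 7| ≤ 16.
Hence |s² − 49| ≤ 16|s − 7|, which is < eps once |s − 7| < eps/16.
Take delta = min(2, eps/16). If 0 < |s − 7| < delta then both bounds hold and |s² − 49| ≤ 16|s − 7| < 16·(eps/16) = eps.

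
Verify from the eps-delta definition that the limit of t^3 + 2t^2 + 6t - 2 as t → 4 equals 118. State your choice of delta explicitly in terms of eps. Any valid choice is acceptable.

delta = min(1, eps/85)

Let eps > 0. We want delta > 0 such that 0 < |t − 4| < delta implies |(t^3 + 2t^2 + 6t - 2) − 118| < eps.
(t^3 + 2t^2 + 6t - 2) − 118 = t^3 + 2t^2 + 6t - 120 = (t − 4)(t^2 + 6t + 30).
So |(t^3 + 2t^2 + 6t - 2) − 118| = |t − 4|·|t^2 + 6t + 30|.
Require delta ≤ 1. Then |t − 4| < 1 gives |t| < 5, and by the triangle inequality |t^2 + 6t + 30| ≤ 5^2 + 6·5 + 30 = 85.
Hence |(t^3 + 2t^2 + 6t - 2) − 118| ≤ 85|t − 4| < eps provided |t − 4| < eps/85.
Take delta = min(1, eps/85). Then 0 < |t − 4| < delta gives both |t − 4| < 1 and |t − 4| < eps/85, so |(t^3 + 2t^2 + 6t - 2) − 118| < eps.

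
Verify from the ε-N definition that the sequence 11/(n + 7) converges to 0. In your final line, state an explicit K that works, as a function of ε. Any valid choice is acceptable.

Fix ε > 0. For n ≥ 1, |11/(n + 7) − 0| = 11/(n + 7) ≤ 11/n.
We need 11/n < ε, i.e. n > 11/ε.
Take K = 11/ε. If n > K then |11/(n + 7)| ≤ 11/n < ε.

K = 11/ε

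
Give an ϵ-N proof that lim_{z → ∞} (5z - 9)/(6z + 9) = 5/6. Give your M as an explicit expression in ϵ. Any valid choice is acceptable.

M = (11/4)/ϵ

Suppose ϵ > 0. We seek M > 0 such that z > M implies |(5z - 9)/(6z + 9) − (5/6)| < ϵ.
(5z - 9)/(6z + 9) − (5/6) = (6(5z - 9) − 5(6z + 9)) / (6(6z + 9)) = -99/(6(6z + 9)).
For z > 0 we have 6z + 9 > 6z, so |(5z - 9)/(6z + 9) − (5/6)| = 99/(6(6z + 9)) < 99/(6·6z) = (11/4)/z.
Thus |(5z - 9)/(6z + 9) − (5/6)| < ϵ whenever z > (11/4)/ϵ.
Take M = (11/4)/ϵ. If z > M then |(5z - 9)/(6z + 9) − (5/6)| < (11/4)/z < ϵ.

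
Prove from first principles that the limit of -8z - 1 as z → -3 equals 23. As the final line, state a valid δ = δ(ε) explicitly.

δ = ε/8

Fix ε > 0. We need δ > 0 so that 0 < |z + 3| < δ implies |(-8z - 1) − 23| < ε.
Since (-8z - 1) − 23 = -8(z + 3), we have |(-8z - 1) − 23| = 8|z + 3|.
Thus it suffices that |z + 3| < ε/8.
Choosing δ = ε/8 gives |(-8z - 1) − 23| = 8|z + 3| < ε whenever |z + 3| < δ.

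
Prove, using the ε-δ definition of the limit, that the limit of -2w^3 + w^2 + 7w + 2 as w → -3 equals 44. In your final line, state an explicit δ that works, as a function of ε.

δ = min(1, ε/74)

Let ε > 0 be given. We want δ > 0 such that 0 < |w + 3| < δ implies |(-2w^3 + w^2 + 7w + 2) − 44| < ε.
(-2w^3 + w^2 + 7w + 2) − 44 = -2w^3 + w^2 + 7w - 42 = (w + 3)(-2w^2 + 7w - 14).
So |(-2w^3 + w^2 + 7w + 2) − 44| = |w + 3|·|-2w^2 + 7w - 14|.
Assume first that |w + 3| < 1, so |w| < 4. Then |-2w^2 + 7w - 14| ≤ 2·4^2 + 7·4 + 14 = 74.
Hence |(-2w^3 + w^2 + 7w + 2) − 44| ≤ 74|w + 3| < ε provided |w + 3| < ε/74.
Choosing δ = min(1, ε/74) ensures both conditions, hence |(-2w^3 + w^2 + 7w + 2) − 44| < ε.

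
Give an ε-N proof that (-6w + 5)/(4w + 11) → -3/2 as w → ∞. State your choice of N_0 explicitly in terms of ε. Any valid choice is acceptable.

Let ε > 0. We seek N_0 > 0 such that w > N_0 implies |(-6w + 5)/(4w + 11) + 3/2| < ε.
(-6w + 5)/(4w + 11) + 3/2 = (4(-6w + 5) − (-6)(4w + 11)) / (4(4w + 11)) = 86/(4(4w + 11)).
For w > 0 we have 4w + 11 > 4w, so |(-6w + 5)/(4w + 11) + 3/2| = 86/(4(4w + 11)) < 86/(4·4w) = (43/8)/w.
Thus |(-6w + 5)/(4w + 11) + 3/2| < ε whenever w > (43/8)/ε.
Take N_0 = (43/8)/ε. If w > N_0 then |(-6w + 5)/(4w + 11) + 3/2| < (43/8)/w < ε.

N_0 = (43/8)/ε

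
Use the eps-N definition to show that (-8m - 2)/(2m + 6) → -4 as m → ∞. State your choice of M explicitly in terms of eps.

Suppose eps > 0. For m ≥ 1, |(-8m - 2)/(2m + 6) + 4| = |44|/(2(2m + 6)) = 44/(2(2m + 6)).
Since 2m + 6 ≥ 2m for m ≥ 1, this is ≤ 44/(2·2m) = 11/m.
So |(-8m - 2)/(2m + 6) + 4| < eps whenever m > 11/eps.
Take M = 11/eps. If m > M then |(-8m - 2)/(2m + 6) + 4| ≤ 11/m < eps.

M = 11/eps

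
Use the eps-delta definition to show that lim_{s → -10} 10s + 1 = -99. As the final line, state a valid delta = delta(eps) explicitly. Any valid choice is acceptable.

Let eps > 0 be given. We need delta > 0 so that 0 < |s + 10| < delta implies |(10s + 1) + 99| < eps.
|(10s + 1) + 99| = |10s + 100| = 10|s + 10|.
Thus it suffices that |s + 10| < eps/10.
Choosing delta = eps/10 gives |(10s + 1) + 99| = 10|s + 10| < eps whenever |s + 10| < delta.

delta = eps/10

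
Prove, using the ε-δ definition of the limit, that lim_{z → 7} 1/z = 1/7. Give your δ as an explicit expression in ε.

Let ε > 0 be given. We seek δ > 0 such that 0 < |z − 7| < δ implies |1/z − (1/7)| < ε.
|1/z − (1/7)| = |7 − z|/(7·|z|) = |z − 7|/(7|z|).
Require δ ≤ 7/2 so that |z| > 7 − 7/2 = 7/2, hence 7|z| > 49/2.
Then |1/z − (1/7)| < |z − 7|/(49/2), which is < ε when |z − 7| < (49/2)ε.
Take δ = min(7/2, (49/2)ε). Then 0 < |z − 7| < δ gives both |z − 7| < 7/2 and |z − 7| < (49/2)ε, so |1/z − (1/7)| < ε.

δ = min(7/2, (49/2)ε)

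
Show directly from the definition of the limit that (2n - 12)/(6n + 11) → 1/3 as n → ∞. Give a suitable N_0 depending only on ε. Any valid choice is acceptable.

N_0 = (47/18)/ε

Suppose ε > 0. For n ≥ 1, |(2n - 12)/(6n + 11) − (1/3)| = |-94|/(6(6n + 11)) = 94/(6(6n + 11)).
Since 6n + 11 ≥ 6n for n ≥ 1, this is ≤ 94/(6·6n) = (47/18)/n.
So |(2n - 12)/(6n + 11) − (1/3)| < ε whenever n > (47/18)/ε.
Take N_0 = (47/18)/ε. If n > N_0 then |(2n - 12)/(6n + 11) − (1/3)| ≤ (47/18)/n < ε.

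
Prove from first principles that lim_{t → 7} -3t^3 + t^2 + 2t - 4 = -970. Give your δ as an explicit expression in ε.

Suppose ε > 0. We want δ > 0 such that 0 < |t − 7| < δ implies |(-3t^3 + t^2 + 2t - 4) + 970| < ε.
(-3t^3 + t^2 + 2t - 4) + 970 = -3t^3 + t^2 + 2t + 966 = (t − 7)(-3t^2 - 20t - 138).
So |(-3t^3 + t^2 + 2t - 4) + 970| = |t − 7|·|-3t^2 - 20t - 138|.
Assume first that |t − 7| < 1, so |t| < 8. Then |-3t^2 - 20t - 138| ≤ 3·8^2 + 20·8 + 138 = 490.
Hence |(-3t^3 + t^2 + 2t - 4) + 970| ≤ 490|t − 7| < ε provided |t − 7| < ε/490.
Choosing δ = min(1, ε/490) ensures both conditions, hence |(-3t^3 + t^2 + 2t - 4) + 970| < ε.

δ = min(1, ε/490)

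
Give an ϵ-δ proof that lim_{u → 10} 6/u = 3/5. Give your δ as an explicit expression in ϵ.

Fix ϵ > 0. We seek δ > 0 such that 0 < |u − 10| < δ implies |6/u − (3/5)| < ϵ.
|6/u − (3/5)| = 6·|10 − u|/(10·|u|) = 6|u − 10|/(10|u|).
Restrict δ ≤ 5. Then |u − 10| < 5 gives |u| > 5, so 10|u| > 50.
Then |6/u − (3/5)| < 6|u − 10|/50, which is < ϵ when |u − 10| < (25/3)ϵ.
Take δ = min(5, (25/3)ϵ). Then 0 < |u − 10| < δ gives both |u − 10| < 5 and |u − 10| < (25/3)ϵ, so |6/u − (3/5)| < ϵ.

δ = min(5, (25/3)ϵ)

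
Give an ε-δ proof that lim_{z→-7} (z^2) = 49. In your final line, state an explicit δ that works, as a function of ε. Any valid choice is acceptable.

Fix ε > 0. We seek δ > 0 with 0 < |z + 7| < δ ⇒ |z^2 − 49| < ε.
Factor: z^2 − 49 = (z + 7)(z - 7), so |z^2 − 49| = |z + 7|·|z - 7|.
Restrict δ ≤ 1. Then |z + 7| < 1 gives |z| < 8, so by the triangle inequality |z - 7| ≤ 8 + 7 = 15.
Hence |z^2 − 49| ≤ 15|z + 7|, which is < ε once |z + 7| < ε/15.
Take δ = min(1, ε/15). If 0 < |z + 7| < δ then both bounds hold and |z^2 − 49| ≤ 15|z + 7| < 15·(ε/15) = ε.

δ = min(1, ε/15)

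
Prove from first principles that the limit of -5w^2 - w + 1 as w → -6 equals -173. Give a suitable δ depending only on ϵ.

Let ϵ > 0 be given. We want δ > 0 such that 0 < |w + 6| < δ implies |(-5w^2 - w + 1) + 173| < ϵ.
(-5w^2 - w + 1) + 173 = -5w^2 - w + 174 = (w + 6)(-5w + 29).
So |(-5w^2 - w + 1) + 173| = |w + 6|·|-5w + 29|.
Require δ ≤ 1. Then |w + 6| < 1 gives |w| < 7, and by the triangle inequality |-5w + 29| ≤ 5·7 + 29 = 64.
Hence |(-5w^2 - w + 1) + 173| ≤ 64|w + 6| < ϵ provided |w + 6| < ϵ/64.
Choosing δ = min(1, ϵ/64) ensures both conditions, hence |(-5w^2 - w + 1) + 173| < ϵ.

δ = min(1, ϵ/64)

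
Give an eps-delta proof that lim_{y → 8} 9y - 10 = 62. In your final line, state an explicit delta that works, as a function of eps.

delta = eps/9

Fix eps > 0. We need delta > 0 so that 0 < |y − 8| < delta implies |(9y - 10) − 62| < eps.
|(9y - 10) − 62| = |9y - 72| = 9|y − 8|.
Thus it suffices that |y − 8| < eps/9.
Take delta = eps/9. If 0 < |y − 8| < delta then |(9y - 10) − 62| = 9|y − 8| < 9·(eps/9) = eps.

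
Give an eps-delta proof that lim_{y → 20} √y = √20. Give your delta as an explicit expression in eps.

Let eps > 0 be given. We want delta > 0 such that 0 < |y − 20| < delta implies |√y − √20| < eps.
Rationalise: √y − √20 = (y − 20)/(√y + √20), so |√y − √20| = |y − 20|/(√y + √20).
Restrict delta ≤ 20 so that |y − 20| < 20 forces y > 0, and then √y + √20 > √20.
Hence |√y − √20| < |y − 20|/√20, which is < eps once |y − 20| < √20·eps.
Take delta = min(20, √20·eps). If 0 < |y − 20| < delta then y > 0 and |√y − √20| < |y − 20|/√20 < eps.

delta = min(20, √20·eps)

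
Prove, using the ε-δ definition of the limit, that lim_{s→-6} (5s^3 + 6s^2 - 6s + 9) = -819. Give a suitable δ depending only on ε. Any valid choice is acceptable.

Fix ε > 0. We want δ > 0 such that 0 < |s + 6| < δ implies |(5s^3 + 6s^2 - 6s + 9) + 819| < ε.
(5s^3 + 6s^2 - 6s + 9) + 819 = 5s^3 + 6s^2 - 6s + 828 = (s + 6)(5s^2 - 24s + 138).
So |(5s^3 + 6s^2 - 6s + 9) + 819| = |s + 6|·|5s^2 - 24s + 138|.
Require δ ≤ 1. Then |s + 6| < 1 gives |s| < 7, and by the triangle inequality |5s^2 - 24s + 138| ≤ 5·7^2 + 24·7 + 138 = 551.
Hence |(5s^3 + 6s^2 - 6s + 9) + 819| ≤ 551|s + 6| < ε provided |s + 6| < ε/551.
Take δ = min(1, ε/551). Then 0 < |s + 6| < δ gives both |s + 6| < 1 and |s + 6| < ε/551, so |(5s^3 + 6s^2 - 6s + 9) + 819| < ε.

δ = min(1, ε/551)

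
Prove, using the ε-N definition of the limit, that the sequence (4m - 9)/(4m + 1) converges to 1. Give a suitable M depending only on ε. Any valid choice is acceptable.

M = (5/2)/ε

Let ε > 0 be given. For m ≥ 1, |(4m - 9)/(4m + 1) − 1| = |-40|/(4(4m + 1)) = 40/(4(4m + 1)).
Since 4m + 1 ≥ 4m for m ≥ 1, this is ≤ 40/(4·4m) = (5/2)/m.
So |(4m - 9)/(4m + 1) − 1| < ε whenever m > (5/2)/ε.
Take M = (5/2)/ε. If m > M then |(4m - 9)/(4m + 1) − 1| ≤ (5/2)/m < ε.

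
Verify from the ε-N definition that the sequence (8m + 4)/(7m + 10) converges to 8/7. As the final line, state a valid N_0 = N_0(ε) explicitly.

Fix ε > 0. For m ≥ 1, |(8m + 4)/(7m + 10) − (8/7)| = |-52|/(7(7m + 10)) = 52/(7(7m + 10)).
Since 7m + 10 ≥ 7m for m ≥ 1, this is ≤ 52/(7·7m) = (52/49)/m.
So |(8m + 4)/(7m + 10) − (8/7)| < ε whenever m > (52/49)/ε.
Take N_0 = (52/49)/ε. If m > N_0 then |(8m + 4)/(7m + 10) − (8/7)| ≤ (52/49)/m < ε.

N_0 = (52/49)/ε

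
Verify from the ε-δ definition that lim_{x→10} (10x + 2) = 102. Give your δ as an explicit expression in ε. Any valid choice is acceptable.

δ = ε/10

Let ε > 0 be given. We need δ > 0 so that 0 < |x − 10| < δ implies |(10x + 2) − 102| < ε.
Since (10x + 2) − 102 = 10(x − 10), we have |(10x + 2) − 102| = 10|x − 10|.
So 10|x − 10| < ε exactly when |x − 10| < ε/10.
Take δ = ε/10. If 0 < |x − 10| < δ then |(10x + 2) − 102| = 10|x − 10| < 10·(ε/10) = ε.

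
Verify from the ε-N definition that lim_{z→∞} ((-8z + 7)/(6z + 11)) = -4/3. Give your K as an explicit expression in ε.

K = (65/18)/ε

Let ε > 0. We seek K > 0 such that z > K implies |(-8z + 7)/(6z + 11) + 4/3| < ε.
(-8z + 7)/(6z + 11) + 4/3 = (6(-8z + 7) − (-8)(6z + 11)) / (6(6z + 11)) = 130/(6(6z + 11)).
For z > 0 we have 6z + 11 > 6z, so |(-8z + 7)/(6z + 11) + 4/3| = 130/(6(6z + 11)) < 130/(6·6z) = (65/18)/z.
Thus |(-8z + 7)/(6z + 11) + 4/3| < ε whenever z > (65/18)/ε.
Take K = (65/18)/ε. If z > K then |(-8z + 7)/(6z + 11) + 4/3| < (65/18)/z < ε.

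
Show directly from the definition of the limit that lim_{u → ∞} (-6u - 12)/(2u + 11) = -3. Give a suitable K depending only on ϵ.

K = (21/2)/ϵ

Fix ϵ > 0. We seek K > 0 such that u > K implies |(-6u - 12)/(2u + 11) + 3| < ϵ.
(-6u - 12)/(2u + 11) + 3 = (2(-6u - 12) − (-6)(2u + 11)) / (2(2u + 11)) = 42/(2(2u + 11)).
For u > 0 we have 2u + 11 > 2u, so |(-6u - 12)/(2u + 11) + 3| = 42/(2(2u + 11)) < 42/(2·2u) = (21/2)/u.
Thus |(-6u - 12)/(2u + 11) + 3| < ϵ whenever u > (21/2)/ϵ.
Take K = (21/2)/ϵ. If u > K then |(-6u - 12)/(2u + 11) + 3| < (21/2)/u < ϵ.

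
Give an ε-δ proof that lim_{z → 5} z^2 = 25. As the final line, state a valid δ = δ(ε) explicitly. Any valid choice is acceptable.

Fix ε > 0. We seek δ > 0 with 0 < |z − 5| < δ ⇒ |z^2 − 25| < ε.
Factor: z^2 − 25 = (z − 5)(z + 5), so |z^2 − 25| = |z − 5|·|z + 5|.
Restrict δ ≤ 2. Then |z − 5| < 2 gives |z| < 7, so by the triangle inequality |z + 5| ≤ 7 + 5 = 12.
Hence |z^2 − 25| ≤ 12|z − 5|, which is < ε once |z − 5| < ε/12.
Take δ = min(2, ε/12). If 0 < |z − 5| < δ then both bounds hold and |z^2 − 25| ≤ 12|z − 5| < 12·(ε/12) = ε.

δ = min(2, ε/12)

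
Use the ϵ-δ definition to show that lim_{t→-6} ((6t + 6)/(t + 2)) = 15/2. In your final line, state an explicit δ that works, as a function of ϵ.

Let ϵ > 0 be given. We want δ > 0 with 0 < |t + 6| < δ ⇒ |(6t + 6)/(t + 2) − (15/2)| < ϵ.
Combining over a common denominator, (6t + 6)/(t + 2) − (15/2) = [(6t + 6)·(-4) − (-30)·(t + 2)] / [(-4)·(t + 2)] = 6(t + 6) / ((-4)(t + 2)).
So |(6t + 6)/(t + 2) − (15/2)| = 6|t + 6| / (4·|t + 2|).
Restrict δ ≤ 2. Then |t + 6| < 2 gives |t + 2| = |(t + 6) + (-4)| ≥ 4 − 2 = 2.
Hence |(6t + 6)/(t + 2) − (15/2)| < 6|t + 6|/(4·2) = (3/4)|t + 6|, which is < ϵ once |t + 6| < (4/3)ϵ.
Take δ = min(2, (4/3)ϵ). Then 0 < |t + 6| < δ forces both bounds, so |(6t + 6)/(t + 2) − (15/2)| < ϵ.

δ = min(2, (4/3)ϵ)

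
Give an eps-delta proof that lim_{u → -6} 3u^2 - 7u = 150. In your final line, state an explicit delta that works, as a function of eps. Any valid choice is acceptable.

Fix eps > 0. We want delta > 0 such that 0 < |u + 6| < delta implies |(3u^2 - 7u) − 150| < eps.
(3u^2 - 7u) − 150 = 3u^2 - 7u - 150 = (u + 6)(3u - 25).
So |(3u^2 - 7u) − 150| = |u + 6|·|3u - 25|.
Require delta ≤ 2. Then |u + 6| < 2 gives |u| < 8, and by the triangle inequality |3u - 25| ≤ 3·8 + 25 = 49.
Hence |(3u^2 - 7u) − 150| ≤ 49|u + 6| < eps provided |u + 6| < eps/49.
Take delta = min(2, eps/49). Then 0 < |u + 6| < delta gives both |u + 6| < 2 and |u + 6| < eps/49, so |(3u^2 - 7u) − 150| < eps.

delta = min(2, eps/49)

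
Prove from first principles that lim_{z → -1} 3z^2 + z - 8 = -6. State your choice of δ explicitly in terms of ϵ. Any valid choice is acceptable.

δ = min(1, ϵ/8)

Let ϵ > 0. We want δ > 0 such that 0 < |z + 1| < δ implies |(3z^2 + z - 8) + 6| < ϵ.
(3z^2 + z - 8) + 6 = 3z^2 + z - 2 = (z + 1)(3z - 2).
So |(3z^2 + z - 8) + 6| = |z + 1|·|3z - 2|.
Require δ ≤ 1. Then |z + 1| < 1 gives |z| < 2, and by the triangle inequality |3z - 2| ≤ 3·2 + 2 = 8.
Hence |(3z^2 + z - 8) + 6| ≤ 8|z + 1| < ϵ provided |z + 1| < ϵ/8.
Choosing δ = min(1, ϵ/8) ensures both conditions, hence |(3z^2 + z - 8) + 6| < ϵ.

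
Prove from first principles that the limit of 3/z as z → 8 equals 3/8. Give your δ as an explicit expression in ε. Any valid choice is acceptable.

δ = min(4, (32/3)ε)

Let ε > 0. We seek δ > 0 such that 0 < |z − 8| < δ implies |3/z − (3/8)| < ε.
|3/z − (3/8)| = 3·|8 − z|/(8·|z|) = 3|z − 8|/(8|z|).
Require δ ≤ 4 so that |z| > 8 − 4 = 4, hence 8|z| > 32.
Then |3/z − (3/8)| < 3|z − 8|/32, which is < ε when |z − 8| < (32/3)ε.
Take δ = min(4, (32/3)ε). Then 0 < |z − 8| < δ gives both |z − 8| < 4 and |z − 8| < (32/3)ε, so |3/z − (3/8)| < ε.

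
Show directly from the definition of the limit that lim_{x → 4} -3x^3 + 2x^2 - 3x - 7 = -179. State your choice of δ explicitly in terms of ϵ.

Suppose ϵ > 0. We want δ > 0 such that 0 < |x − 4| < δ implies |(-3x^3 + 2x^2 - 3x - 7) + 179| < ϵ.
(-3x^3 + 2x^2 - 3x - 7) + 179 = -3x^3 + 2x^2 - 3x + 172 = (x − 4)(-3x^2 - 10x - 43).
So |(-3x^3 + 2x^2 - 3x - 7) + 179| = |x − 4|·|-3x^2 - 10x - 43|.
Assume first that |x − 4| < 1, so |x| < 5. Then |-3x^2 - 10x - 43| ≤ 3·5^2 + 10·5 + 43 = 168.
Hence |(-3x^3 + 2x^2 - 3x - 7) + 179| ≤ 168|x − 4| < ϵ provided |x − 4| < ϵ/168.
Take δ = min(1, ϵ/168). Then 0 < |x − 4| < δ gives both |x − 4| < 1 and |x − 4| < ϵ/168, so |(-3x^3 + 2x^2 - 3x - 7) + 179| < ϵ.

δ = min(1, ϵ/168)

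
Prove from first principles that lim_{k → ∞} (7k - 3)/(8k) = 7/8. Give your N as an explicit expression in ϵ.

N = (3/8)/ϵ

Let ϵ > 0. For k ≥ 1, |(7k - 3)/(8k) − (7/8)| = |-24|/(8(8k)) = 24/(8(8k)).
Since 8k ≥ 8k for k ≥ 1, this is ≤ 24/(8·8k) = (3/8)/k.
So |(7k - 3)/(8k) − (7/8)| < ϵ whenever k > (3/8)/ϵ.
Take N = (3/8)/ϵ. If k > N then |(7k - 3)/(8k) − (7/8)| ≤ (3/8)/k < ϵ.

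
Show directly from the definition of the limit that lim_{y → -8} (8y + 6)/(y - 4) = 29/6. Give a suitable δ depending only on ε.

Let ε > 0 be given. We want δ > 0 with 0 < |y + 8| < δ ⇒ |(8y + 6)/(y - 4) − (29/6)| < ε.
Combining over a common denominator, (8y + 6)/(y - 4) − (29/6) = [(8y + 6)·(-12) − (-58)·(y - 4)] / [(-12)·(y - 4)] = -38(y + 8) / ((-12)(y - 4)).
So |(8y + 6)/(y - 4) − (29/6)| = 38|y + 8| / (12·|y − 4|).
Require δ ≤ 6, so |y − 4| ≥ |-12| − |y + 8| > 12 − 6 = 6.
Hence |(8y + 6)/(y - 4) − (29/6)| < 38|y + 8|/(12·6) = (19/36)|y + 8|, which is < ε once |y + 8| < (36/19)ε.
Take δ = min(6, (36/19)ε). Then 0 < |y + 8| < δ forces both bounds, so |(8y + 6)/(y - 4) − (29/6)| < ε.

δ = min(6, (36/19)ε)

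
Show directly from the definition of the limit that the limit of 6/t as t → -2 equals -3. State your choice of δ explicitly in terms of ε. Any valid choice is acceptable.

δ = min(1, (1/3)ε)

Fix ε > 0. We seek δ > 0 such that 0 < |t + 2| < δ implies |6/t + 3| < ε.
|6/t + 3| = 6·|-2 − t|/(2·|t|) = 6|t + 2|/(2|t|).
Require δ ≤ 1 so that |t| > 2 − 1 = 1, hence 2|t| > 2.
Then |6/t + 3| < 6|t + 2|/2, which is < ε when |t + 2| < (1/3)ε.
Take δ = min(1, (1/3)ε). Then 0 < |t + 2| < δ gives both |t + 2| < 1 and |t + 2| < (1/3)ε, so |6/t + 3| < ε.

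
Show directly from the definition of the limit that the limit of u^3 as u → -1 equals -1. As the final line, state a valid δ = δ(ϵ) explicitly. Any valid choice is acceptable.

δ = min(1, ϵ/7)

Fix ϵ > 0. We seek δ > 0 with 0 < |u + 1| < δ ⇒ |u^3 + 1| < ϵ.
Factor: u^3 + 1 = (u + 1)(u^2 - u + 1), so |u^3 + 1| = |u + 1|·|u^2 - u + 1|.
Impose δ ≤ 1 so that |u| < 2; then |u^2 - u + 1| ≤ 7.
Hence |u^3 + 1| ≤ 7|u + 1|, which is < ϵ once |u + 1| < ϵ/7.
Take δ = min(1, ϵ/7). If 0 < |u + 1| < δ then both bounds hold and |u^3 + 1| ≤ 7|u + 1| < 7·(ϵ/7) = ϵ.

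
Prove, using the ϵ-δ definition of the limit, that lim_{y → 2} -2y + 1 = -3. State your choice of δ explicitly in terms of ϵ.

Let ϵ > 0. We need δ > 0 so that 0 < |y − 2| < δ implies |(-2y + 1) + 3| < ϵ.
Since (-2y + 1) + 3 = -2(y − 2), we have |(-2y + 1) + 3| = 2|y − 2|.
So 2|y − 2| < ϵ exactly when |y − 2| < ϵ/2.
Choosing δ = ϵ/2 gives |(-2y + 1) + 3| = 2|y − 2| < ϵ whenever |y − 2| < δ.

δ = ϵ/2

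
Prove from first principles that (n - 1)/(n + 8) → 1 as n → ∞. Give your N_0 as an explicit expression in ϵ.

Let ϵ > 0 be given. For n ≥ 1, |(n - 1)/(n + 8) − 1| = |-9|/((n + 8)) = 9/((n + 8)).
Since n + 8 ≥ n for n ≥ 1, this is ≤ 9/(n) = 9/n.
So |(n - 1)/(n + 8) − 1| < ϵ whenever n > 9/ϵ.
Take N_0 = 9/ϵ. If n > N_0 then |(n - 1)/(n + 8) − 1| ≤ 9/n < ϵ.

N_0 = 9/ϵ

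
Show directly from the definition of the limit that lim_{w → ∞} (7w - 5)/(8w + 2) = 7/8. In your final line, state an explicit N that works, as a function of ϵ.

N = (27/32)/ϵ

Fix ϵ > 0. We seek N > 0 such that w > N implies |(7w - 5)/(8w + 2) − (7/8)| < ϵ.
(7w - 5)/(8w + 2) − (7/8) = (8(7w - 5) − 7(8w + 2)) / (8(8w + 2)) = -54/(8(8w + 2)).
For w > 0 we have 8w + 2 > 8w, so |(7w - 5)/(8w + 2) − (7/8)| = 54/(8(8w + 2)) < 54/(8·8w) = (27/32)/w.
Thus |(7w - 5)/(8w + 2) − (7/8)| < ϵ whenever w > (27/32)/ϵ.
Take N = (27/32)/ϵ. If w > N then |(7w - 5)/(8w + 2) − (7/8)| < (27/32)/w < ϵ.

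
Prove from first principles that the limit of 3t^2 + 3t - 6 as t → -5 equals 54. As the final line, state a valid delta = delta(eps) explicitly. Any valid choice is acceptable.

delta = min(1, eps/30)

Let eps > 0. We want delta > 0 such that 0 < |t + 5| < delta implies |(3t^2 + 3t - 6) − 54| < eps.
(3t^2 + 3t - 6) − 54 = 3t^2 + 3t - 60 = (t + 5)(3t - 12).
So |(3t^2 + 3t - 6) − 54| = |t + 5|·|3t - 12|.
Assume first that |t + 5| < 1, so |t| < 6. Then |3t - 12| ≤ 3·6 + 12 = 30.
Hence |(3t^2 + 3t - 6) − 54| ≤ 30|t + 5| < eps provided |t + 5| < eps/30.
Choosing delta = min(1, eps/30) ensures both conditions, hence |(3t^2 + 3t - 6) − 54| < eps.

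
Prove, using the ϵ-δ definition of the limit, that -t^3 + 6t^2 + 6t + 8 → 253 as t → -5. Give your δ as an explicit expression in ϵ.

Fix ϵ > 0. We want δ > 0 such that 0 < |t + 5| < δ implies |(-t^3 + 6t^2 + 6t + 8) − 253| < ϵ.
(-t^3 + 6t^2 + 6t + 8) − 253 = -t^3 + 6t^2 + 6t - 245 = (t + 5)(-t^2 + 11t - 49).
So |(-t^3 + 6t^2 + 6t + 8) − 253| = |t + 5|·|-t^2 + 11t - 49|.
Assume first that |t + 5| < 1, so |t| < 6. Then |-t^2 + 11t - 49| ≤ 6^2 + 11·6 + 49 = 151.
Hence |(-t^3 + 6t^2 + 6t + 8) − 253| ≤ 151|t + 5| < ϵ provided |t + 5| < ϵ/151.
Take δ = min(1, ϵ/151). Then 0 < |t + 5| < δ gives both |t + 5| < 1 and |t + 5| < ϵ/151, so |(-t^3 + 6t^2 + 6t + 8) − 253| < ϵ.

δ = min(1, ϵ/151)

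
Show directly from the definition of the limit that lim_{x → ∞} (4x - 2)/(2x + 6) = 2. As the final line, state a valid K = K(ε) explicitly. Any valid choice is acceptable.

Suppose ε > 0. We seek K > 0 such that x > K implies |(4x - 2)/(2x + 6) − 2| < ε.
(4x - 2)/(2x + 6) − 2 = (2(4x - 2) − 4(2x + 6)) / (2(2x + 6)) = -28/(2(2x + 6)).
For x > 0 we have 2x + 6 > 2x, so |(4x - 2)/(2x + 6) − 2| = 28/(2(2x + 6)) < 28/(2·2x) = 7/x.
Thus |(4x - 2)/(2x + 6) − 2| < ε whenever x > 7/ε.
Take K = 7/ε. If x > K then |(4x - 2)/(2x + 6) − 2| < 7/x < ε.

K = 7/ε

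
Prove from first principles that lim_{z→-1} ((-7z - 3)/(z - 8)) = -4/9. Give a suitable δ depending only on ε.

Let ε > 0. We want δ > 0 with 0 < |z + 1| < δ ⇒ |(-7z - 3)/(z - 8) + 4/9| < ε.
Combining over a common denominator, (-7z - 3)/(z - 8) + 4/9 = [(-7z - 3)·(-9) − 4·(z - 8)] / [(-9)·(z - 8)] = 59(z + 1) / ((-9)(z - 8)).
So |(-7z - 3)/(z - 8) + 4/9| = 59|z + 1| / (9·|z − 8|).
Restrict δ ≤ 9/2. Then |z + 1| < 9/2 gives |z − 8| = |(z + 1) + (-9)| ≥ 9 − 9/2 = 9/2.
Hence |(-7z - 3)/(z - 8) + 4/9| < 59|z + 1|/(9·(9/2)) = (118/81)|z + 1|, which is < ε once |z + 1| < (81/118)ε.
Take δ = min(9/2, (81/118)ε). Then 0 < |z + 1| < δ forces both bounds, so |(-7z - 3)/(z - 8) + 4/9| < ε.

δ = min(9/2, (81/118)ε)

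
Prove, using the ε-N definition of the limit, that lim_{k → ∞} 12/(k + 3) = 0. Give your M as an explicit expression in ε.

Fix ε > 0. For k ≥ 1, |12/(k + 3) − 0| = 12/(k + 3) ≤ 12/k.
We need 12/k < ε, i.e. k > 12/ε.
Take M = 12/ε. If k > M then |12/(k + 3)| ≤ 12/k < ε.

M = 12/ε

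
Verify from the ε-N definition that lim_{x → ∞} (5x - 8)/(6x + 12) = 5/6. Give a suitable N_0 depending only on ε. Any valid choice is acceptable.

Suppose ε > 0. We seek N_0 > 0 such that x > N_0 implies |(5x - 8)/(6x + 12) − (5/6)| < ε.
(5x - 8)/(6x + 12) − (5/6) = (6(5x - 8) − 5(6x + 12)) / (6(6x + 12)) = -108/(6(6x + 12)).
For x > 0 we have 6x + 12 > 6x, so |(5x - 8)/(6x + 12) − (5/6)| = 108/(6(6x + 12)) < 108/(6·6x) = 3/x.
Thus |(5x - 8)/(6x + 12) − (5/6)| < ε whenever x > 3/ε.
Take N_0 = 3/ε. If x > N_0 then |(5x - 8)/(6x + 12) − (5/6)| < 3/x < ε.

N_0 = 3/ε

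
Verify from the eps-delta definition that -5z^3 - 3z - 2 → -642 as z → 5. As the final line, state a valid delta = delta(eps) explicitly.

delta = min(1, eps/458)

Let eps > 0 be given. We want delta > 0 such that 0 < |z − 5| < delta implies |(-5z^3 - 3z - 2) + 642| < eps.
(-5z^3 - 3z - 2) + 642 = -5z^3 - 3z + 640 = (z − 5)(-5z^2 - 25z - 128).
So |(-5z^3 - 3z - 2) + 642| = |z − 5|·|-5z^2 - 25z - 128|.
Assume first that |z − 5| < 1, so |z| < 6. Then |-5z^2 - 25z - 128| ≤ 5·6^2 + 25·6 + 128 = 458.
Hence |(-5z^3 - 3z - 2) + 642| ≤ 458|z − 5| < eps provided |z − 5| < eps/458.
Take delta = min(1, eps/458). Then 0 < |z − 5| < delta gives both |z − 5| < 1 and |z − 5| < eps/458, so |(-5z^3 - 3z - 2) + 642| < eps.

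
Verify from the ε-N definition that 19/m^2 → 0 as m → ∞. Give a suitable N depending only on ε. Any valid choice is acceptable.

Suppose ε > 0. For m ≥ 1, |19/m^2 − 0| = 19/m^2.
19/m^2 < ε ⇔ m^2 > 19/ε ⇔ m > (19/ε)^{1/2}.
Take N = (19/ε)^{1/2}. Then m > N implies 19/m^2 < ε.

N = (19/ε)^{1/2}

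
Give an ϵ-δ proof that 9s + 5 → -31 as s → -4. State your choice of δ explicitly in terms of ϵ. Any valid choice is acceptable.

Let ϵ > 0 be given. We need δ > 0 so that 0 < |s + 4| < δ implies |(9s + 5) + 31| < ϵ.
|(9s + 5) + 31| = |9s + 36| = 9|s + 4|.
Thus it suffices that |s + 4| < ϵ/9.
Choosing δ = ϵ/9 gives |(9s + 5) + 31| = 9|s + 4| < ϵ whenever |s + 4| < δ.

δ = ϵ/9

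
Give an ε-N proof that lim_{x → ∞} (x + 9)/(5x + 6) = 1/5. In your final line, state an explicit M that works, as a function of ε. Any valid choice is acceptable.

M = (39/25)/ε

Suppose ε > 0. We seek M > 0 such that x > M implies |(x + 9)/(5x + 6) − (1/5)| < ε.
(x + 9)/(5x + 6) − (1/5) = (5(x + 9) − (5x + 6)) / (5(5x + 6)) = 39/(5(5x + 6)).
For x > 0 we have 5x + 6 > 5x, so |(x + 9)/(5x + 6) − (1/5)| = 39/(5(5x + 6)) < 39/(5·5x) = (39/25)/x.
Thus |(x + 9)/(5x + 6) − (1/5)| < ε whenever x > (39/25)/ε.
Take M = (39/25)/ε. If x > M then |(x + 9)/(5x + 6) − (1/5)| < (39/25)/x < ε.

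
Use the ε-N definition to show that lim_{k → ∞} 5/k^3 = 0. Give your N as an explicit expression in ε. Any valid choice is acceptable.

Let ε > 0 be given. For k ≥ 1, |5/k^3 − 0| = 5/k^3.
5/k^3 < ε ⇔ k^3 > 5/ε ⇔ k > (5/ε)^{1/3}.
Take N = (5/ε)^{1/3}. Then k > N implies 5/k^3 < ε.

N = (5/ε)^{1/3}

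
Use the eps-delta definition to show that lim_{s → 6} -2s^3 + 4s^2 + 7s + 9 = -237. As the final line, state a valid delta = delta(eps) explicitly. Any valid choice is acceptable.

delta = min(1, eps/195)

Suppose eps > 0. We want delta > 0 such that 0 < |s − 6| < delta implies |(-2s^3 + 4s^2 + 7s + 9) + 237| < eps.
(-2s^3 + 4s^2 + 7s + 9) + 237 = -2s^3 + 4s^2 + 7s + 246 = (s − 6)(-2s^2 - 8s - 41).
So |(-2s^3 + 4s^2 + 7s + 9) + 237| = |s − 6|·|-2s^2 - 8s - 41|.
Require delta ≤ 1. Then |s − 6| < 1 gives |s| < 7, and by the triangle inequality |-2s^2 - 8s - 41| ≤ 2·7^2 + 8·7 + 41 = 195.
Hence |(-2s^3 + 4s^2 + 7s + 9) + 237| ≤ 195|s − 6| < eps provided |s − 6| < eps/195.
Take delta = min(1, eps/195). Then 0 < |s − 6| < delta gives both |s − 6| < 1 and |s − 6| < eps/195, so |(-2s^3 + 4s^2 + 7s + 9) + 237| < eps.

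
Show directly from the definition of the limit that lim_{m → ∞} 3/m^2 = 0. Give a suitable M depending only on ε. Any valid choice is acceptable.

M = (3/ε)^{1/2}

Suppose ε > 0. For m ≥ 1, |3/m^2 − 0| = 3/m^2.
3/m^2 < ε ⇔ m^2 > 3/ε ⇔ m > (3/ε)^{1/2}.
Take M = (3/ε)^{1/2}. Then m > M implies 3/m^2 < ε.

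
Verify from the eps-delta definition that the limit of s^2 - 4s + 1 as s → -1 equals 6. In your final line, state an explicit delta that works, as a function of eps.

Let eps > 0 be given. We want delta > 0 such that 0 < |s + 1| < delta implies |(s^2 - 4s + 1) − 6| < eps.
(s^2 - 4s + 1) − 6 = s^2 - 4s - 5 = (s + 1)(s - 5).
So |(s^2 - 4s + 1) − 6| = |s + 1|·|s - 5|.
Assume first that |s + 1| < 1, so |s| < 2. Then |s - 5| ≤ 2 + 5 = 7.
Hence |(s^2 - 4s + 1) − 6| ≤ 7|s + 1| < eps provided |s + 1| < eps/7.
Choosing delta = min(1, eps/7) ensures both conditions, hence |(s^2 - 4s + 1) − 6| < eps.

delta = min(1, eps/7)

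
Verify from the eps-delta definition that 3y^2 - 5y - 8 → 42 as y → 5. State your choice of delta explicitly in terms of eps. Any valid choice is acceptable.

Let eps > 0 be given. We want delta > 0 such that 0 < |y − 5| < delta implies |(3y^2 - 5y - 8) − 42| < eps.
(3y^2 - 5y - 8) − 42 = 3y^2 - 5y - 50 = (y − 5)(3y + 10).
So |(3y^2 - 5y - 8) − 42| = |y − 5|·|3y + 10|.
Require delta ≤ 1. Then |y − 5| < 1 gives |y| < 6, and by the triangle inequality |3y + 10| ≤ 3·6 + 10 = 28.
Hence |(3y^2 - 5y - 8) − 42| ≤ 28|y − 5| < eps provided |y − 5| < eps/28.
Take delta = min(1, eps/28). Then 0 < |y − 5| < delta gives both |y − 5| < 1 and |y − 5| < eps/28, so |(3y^2 - 5y - 8) − 42| < eps.

delta = min(1, eps/28)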